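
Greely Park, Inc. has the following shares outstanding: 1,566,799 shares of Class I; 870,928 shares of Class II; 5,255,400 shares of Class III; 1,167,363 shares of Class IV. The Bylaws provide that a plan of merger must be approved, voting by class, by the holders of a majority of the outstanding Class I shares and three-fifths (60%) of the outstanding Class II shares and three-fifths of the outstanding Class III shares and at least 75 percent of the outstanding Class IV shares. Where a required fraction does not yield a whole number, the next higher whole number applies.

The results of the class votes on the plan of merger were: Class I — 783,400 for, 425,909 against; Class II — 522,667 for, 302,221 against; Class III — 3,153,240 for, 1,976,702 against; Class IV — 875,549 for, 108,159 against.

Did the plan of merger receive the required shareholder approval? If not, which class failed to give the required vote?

Approved — every class gave the required vote.

Class I: a majority of 1566799 is 783400; 783,400 required, 783,400 in favor — approved.
Class II: 3/5 of 870928 = 522556.80, rounded up to 522557; 522,557 required, 522,667 in favor — approved.
Class III: 3/5 of 5255400 = 3153240; 3,153,240 required, 3,153,240 in favor — approved.
Class IV: 3/4 of 1167363 = 875522.25, rounded up to 875523; 875,523 required, 875,549 in favor — approved.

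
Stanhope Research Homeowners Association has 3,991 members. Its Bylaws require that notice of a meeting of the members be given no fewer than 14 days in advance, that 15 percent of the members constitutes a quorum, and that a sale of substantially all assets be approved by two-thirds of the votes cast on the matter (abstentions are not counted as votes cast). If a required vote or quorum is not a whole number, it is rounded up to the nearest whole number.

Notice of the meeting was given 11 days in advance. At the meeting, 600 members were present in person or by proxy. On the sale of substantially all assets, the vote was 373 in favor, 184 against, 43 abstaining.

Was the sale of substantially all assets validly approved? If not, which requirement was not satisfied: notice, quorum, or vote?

Invalid — notice requirement not satisfied.

Notice: 11 days given; 14 required. Not satisfied.
Quorum: 15% of 3,991 = 598.65, rounded up to 599; 600 present. Satisfied.
Vote: requires two-thirds of the votes cast (600 − 43 abstaining = 557); 2/3 of 557 = 371.33, rounded up to 372, so 372 needed; 373 in favor. Satisfied.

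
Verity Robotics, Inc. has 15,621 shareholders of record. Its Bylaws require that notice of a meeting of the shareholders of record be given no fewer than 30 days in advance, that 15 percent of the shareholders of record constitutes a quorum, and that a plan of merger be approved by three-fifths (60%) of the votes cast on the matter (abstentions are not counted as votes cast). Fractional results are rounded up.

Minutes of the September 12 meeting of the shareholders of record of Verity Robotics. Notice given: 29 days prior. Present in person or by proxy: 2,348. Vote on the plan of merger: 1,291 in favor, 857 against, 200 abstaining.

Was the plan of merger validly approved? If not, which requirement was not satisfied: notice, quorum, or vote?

Notice: 29 days given; 30 required. Not satisfied.
Quorum: 15% of 15,621 = 2,343.15, rounded up to 2,344; 2,348 present. Satisfied.
Vote: requires three-fifths of the votes cast (2,348 − 200 abstaining = 2,148); 3/5 of 2148 = 1288.80, rounded up to 1289, so 1,289 needed; 1,291 in favor. Satisfied.

Invalid — notice requirement not satisfied.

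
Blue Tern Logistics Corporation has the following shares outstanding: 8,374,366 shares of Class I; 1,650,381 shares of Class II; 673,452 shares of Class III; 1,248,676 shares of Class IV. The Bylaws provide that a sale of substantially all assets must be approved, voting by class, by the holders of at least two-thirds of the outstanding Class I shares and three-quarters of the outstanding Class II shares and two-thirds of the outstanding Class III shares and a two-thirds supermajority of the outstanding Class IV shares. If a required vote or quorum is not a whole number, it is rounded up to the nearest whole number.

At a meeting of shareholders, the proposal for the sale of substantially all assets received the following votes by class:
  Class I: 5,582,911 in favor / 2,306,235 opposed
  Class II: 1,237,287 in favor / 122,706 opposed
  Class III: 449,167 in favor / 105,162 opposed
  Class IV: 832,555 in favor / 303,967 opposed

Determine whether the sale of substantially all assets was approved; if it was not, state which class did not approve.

Not approved — the Class II shares did not give the required vote.

Class I: 2/3 of 8374366 = 5582910.67, rounded up to 5582911; 5,582,911 required, 5,582,911 in favor — approved.
Class II: 3/4 of 1650381 = 1237785.75, rounded up to 1237786; 1,237,786 required, 1,237,287 in favor — not approved.
Class III: 2/3 of 673452 = 448968; 448,968 required, 449,167 in favor — approved.
Class IV: 2/3 of 1248676 = 832450.67, rounded up to 832451; 832,451 required, 832,555 in favor — approved.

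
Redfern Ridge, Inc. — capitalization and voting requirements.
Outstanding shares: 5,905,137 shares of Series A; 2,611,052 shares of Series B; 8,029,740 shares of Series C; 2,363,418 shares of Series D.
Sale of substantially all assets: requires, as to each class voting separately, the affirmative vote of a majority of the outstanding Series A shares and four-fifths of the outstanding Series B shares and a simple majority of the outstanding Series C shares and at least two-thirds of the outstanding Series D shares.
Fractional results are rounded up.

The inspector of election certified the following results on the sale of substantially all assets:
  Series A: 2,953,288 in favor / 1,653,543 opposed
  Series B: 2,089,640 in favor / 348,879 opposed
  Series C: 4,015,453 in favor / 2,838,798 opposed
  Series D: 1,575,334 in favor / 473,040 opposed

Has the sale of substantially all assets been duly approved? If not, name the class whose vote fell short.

Series A: a majority of 5905137 is 2952569; 2,952,569 required, 2,953,288 in favor — approved.
Series B: 4/5 of 2611052 = 2088841.60, rounded up to 2088842; 2,088,842 required, 2,089,640 in favor — approved.
Series C: a majority of 8029740 is 4014871; 4,014,871 required, 4,015,453 in favor — approved.
Series D: 2/3 of 2363418 = 1575612; 1,575,612 required, 1,575,334 in favor — not approved.

Not approved — the Series D shares did not give the required vote.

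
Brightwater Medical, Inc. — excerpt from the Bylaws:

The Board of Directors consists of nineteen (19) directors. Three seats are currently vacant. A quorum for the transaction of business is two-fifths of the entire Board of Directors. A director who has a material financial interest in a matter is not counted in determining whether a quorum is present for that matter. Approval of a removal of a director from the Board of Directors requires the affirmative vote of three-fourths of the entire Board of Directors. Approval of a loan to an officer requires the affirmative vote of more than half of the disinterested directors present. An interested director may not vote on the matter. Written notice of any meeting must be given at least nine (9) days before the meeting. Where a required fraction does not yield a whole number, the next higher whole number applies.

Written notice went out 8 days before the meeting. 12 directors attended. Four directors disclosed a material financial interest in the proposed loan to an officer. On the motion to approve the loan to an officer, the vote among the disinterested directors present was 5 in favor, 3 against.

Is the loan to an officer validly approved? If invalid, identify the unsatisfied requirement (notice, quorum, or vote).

Notice: 8 days given; 9 required (8 < 9). Not satisfied.
Quorum: 12 present, but the 4 interested directors do not count, leaving 8. Quorum is 8. Satisfied.
Vote: the loan to an officer requires a majority of the disinterested directors present (12 − 4 = 8). A majority of 8 is 5, so 5 affirmative votes are needed; 5 voted in favor. Satisfied.

Invalid — notice requirement not satisfied.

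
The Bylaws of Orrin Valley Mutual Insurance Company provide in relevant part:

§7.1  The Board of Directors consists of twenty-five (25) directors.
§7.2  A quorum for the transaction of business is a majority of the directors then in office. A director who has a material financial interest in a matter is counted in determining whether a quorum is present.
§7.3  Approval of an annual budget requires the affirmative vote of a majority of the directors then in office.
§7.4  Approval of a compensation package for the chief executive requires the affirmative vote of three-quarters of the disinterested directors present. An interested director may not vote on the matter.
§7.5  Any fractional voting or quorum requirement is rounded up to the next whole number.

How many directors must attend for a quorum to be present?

A majority of 25 is 13.

13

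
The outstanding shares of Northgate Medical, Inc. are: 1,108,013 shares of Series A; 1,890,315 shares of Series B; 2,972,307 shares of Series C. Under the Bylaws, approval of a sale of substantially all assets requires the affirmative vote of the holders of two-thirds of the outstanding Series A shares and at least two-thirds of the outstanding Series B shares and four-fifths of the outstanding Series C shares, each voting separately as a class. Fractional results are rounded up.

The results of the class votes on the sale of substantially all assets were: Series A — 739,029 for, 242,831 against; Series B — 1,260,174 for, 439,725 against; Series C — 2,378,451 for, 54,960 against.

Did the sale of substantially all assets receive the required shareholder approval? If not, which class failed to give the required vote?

Not approved — the Series B shares did not give the required vote.

Series A: 2/3 of 1108013 = 738675.33, rounded up to 738676; 738,676 required, 739,029 in favor — approved.
Series B: 2/3 of 1890315 = 1260210; 1,260,210 required, 1,260,174 in favor — not approved.
Series C: 4/5 of 2972307 = 2377845.60, rounded up to 2377846; 2,377,846 required, 2,378,451 in favor — approved.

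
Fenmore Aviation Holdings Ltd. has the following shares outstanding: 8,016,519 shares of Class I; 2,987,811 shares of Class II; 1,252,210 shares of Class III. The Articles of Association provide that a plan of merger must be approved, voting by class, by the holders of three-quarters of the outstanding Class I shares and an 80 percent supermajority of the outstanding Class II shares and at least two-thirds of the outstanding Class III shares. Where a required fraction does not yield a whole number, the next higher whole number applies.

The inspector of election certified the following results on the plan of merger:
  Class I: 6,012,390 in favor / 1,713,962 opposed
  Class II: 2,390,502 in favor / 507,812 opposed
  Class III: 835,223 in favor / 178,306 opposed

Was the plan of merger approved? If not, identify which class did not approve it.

Approved — every class gave the required vote.

Class I: 3/4 of 8016519 = 6012389.25, rounded up to 6012390; 6,012,390 required, 6,012,390 in favor — approved.
Class II: 4/5 of 2987811 = 2390248.80, rounded up to 2390249; 2,390,249 required, 2,390,502 in favor — approved.
Class III: 2/3 of 1252210 = 834806.67, rounded up to 834807; 834,807 required, 835,223 in favor — approved.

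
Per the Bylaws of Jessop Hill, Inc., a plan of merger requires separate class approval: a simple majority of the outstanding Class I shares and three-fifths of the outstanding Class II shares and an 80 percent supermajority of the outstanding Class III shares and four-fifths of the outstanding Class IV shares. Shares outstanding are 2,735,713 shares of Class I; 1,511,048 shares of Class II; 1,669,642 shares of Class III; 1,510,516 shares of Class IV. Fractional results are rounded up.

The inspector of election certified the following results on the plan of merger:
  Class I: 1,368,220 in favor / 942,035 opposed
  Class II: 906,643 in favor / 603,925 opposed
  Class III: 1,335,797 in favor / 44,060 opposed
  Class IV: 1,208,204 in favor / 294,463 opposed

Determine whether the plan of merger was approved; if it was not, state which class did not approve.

Class I: a majority of 2735713 is 1367857; 1,367,857 required, 1,368,220 in favor — approved.
Class II: 3/5 of 1511048 = 906628.80, rounded up to 906629; 906,629 required, 906,643 in favor — approved.
Class III: 4/5 of 1669642 = 1335713.60, rounded up to 1335714; 1,335,714 required, 1,335,797 in favor — approved.
Class IV: 4/5 of 1510516 = 1208412.80, rounded up to 1208413; 1,208,413 required, 1,208,204 in favor — not approved.

Not approved — the Class IV shares did not give the required vote.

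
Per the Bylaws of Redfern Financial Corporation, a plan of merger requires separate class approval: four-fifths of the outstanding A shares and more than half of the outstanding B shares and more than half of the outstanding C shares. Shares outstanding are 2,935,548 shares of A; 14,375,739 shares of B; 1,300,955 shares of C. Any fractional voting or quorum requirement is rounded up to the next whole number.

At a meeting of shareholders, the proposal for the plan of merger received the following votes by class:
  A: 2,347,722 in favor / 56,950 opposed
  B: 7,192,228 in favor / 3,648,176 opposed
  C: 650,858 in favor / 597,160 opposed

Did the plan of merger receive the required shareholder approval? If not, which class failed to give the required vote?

A: 4/5 of 2935548 = 2348438.40, rounded up to 2348439; 2,348,439 required, 2,347,722 in favor — not approved.
B: a majority of 14375739 is 7187870; 7,187,870 required, 7,192,228 in favor — approved.
C: a majority of 1300955 is 650478; 650,478 required, 650,858 in favor — approved.

Not approved — the A shares did not give the required vote.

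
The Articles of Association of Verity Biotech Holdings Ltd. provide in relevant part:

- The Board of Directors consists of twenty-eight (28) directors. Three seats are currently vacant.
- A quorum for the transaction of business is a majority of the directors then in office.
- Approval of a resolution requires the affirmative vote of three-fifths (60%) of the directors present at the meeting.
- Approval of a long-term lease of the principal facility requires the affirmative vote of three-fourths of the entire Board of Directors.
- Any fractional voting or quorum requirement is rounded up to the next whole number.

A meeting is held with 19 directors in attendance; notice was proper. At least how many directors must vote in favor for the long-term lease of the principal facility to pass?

21

The long-term lease of the principal facility requires three-fourths of the entire Board of Directors (28).
3/4 of 28 = 21.
(Only 19 can vote, so the long-term lease of the principal facility cannot pass at this meeting, but the required vote is still 21.)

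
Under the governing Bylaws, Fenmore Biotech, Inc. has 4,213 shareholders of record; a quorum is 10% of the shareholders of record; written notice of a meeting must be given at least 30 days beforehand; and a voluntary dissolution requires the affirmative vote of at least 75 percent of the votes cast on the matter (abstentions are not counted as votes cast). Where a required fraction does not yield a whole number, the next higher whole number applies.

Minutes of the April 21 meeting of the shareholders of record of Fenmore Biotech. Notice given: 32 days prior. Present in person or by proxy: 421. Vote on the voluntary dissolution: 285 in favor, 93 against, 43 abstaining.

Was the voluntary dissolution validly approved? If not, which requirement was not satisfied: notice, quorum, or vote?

Notice: 32 days given; 30 required. Satisfied.
Quorum: 10% of 4,213 = 421.30, rounded up to 422; 421 present. Not satisfied.
Vote: requires three-fourths of the votes cast (421 − 43 abstaining = 378); 3/4 of 378 = 283.50, rounded up to 284, so 284 needed; 285 in favor. Satisfied.

Invalid — quorum requirement not satisfied.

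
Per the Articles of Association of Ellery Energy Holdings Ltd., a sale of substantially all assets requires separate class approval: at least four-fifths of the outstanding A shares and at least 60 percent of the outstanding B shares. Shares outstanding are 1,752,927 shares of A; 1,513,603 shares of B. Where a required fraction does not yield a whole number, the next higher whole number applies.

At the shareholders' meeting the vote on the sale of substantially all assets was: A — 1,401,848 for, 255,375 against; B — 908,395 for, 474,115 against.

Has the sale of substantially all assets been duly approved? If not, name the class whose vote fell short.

Not approved — the A shares did not give the required vote.

A: 4/5 of 1752927 = 1402341.60, rounded up to 1402342; 1,402,342 required, 1,401,848 in favor — not approved.
B: 3/5 of 1513603 = 908161.80, rounded up to 908162; 908,162 required, 908,395 in favor — approved.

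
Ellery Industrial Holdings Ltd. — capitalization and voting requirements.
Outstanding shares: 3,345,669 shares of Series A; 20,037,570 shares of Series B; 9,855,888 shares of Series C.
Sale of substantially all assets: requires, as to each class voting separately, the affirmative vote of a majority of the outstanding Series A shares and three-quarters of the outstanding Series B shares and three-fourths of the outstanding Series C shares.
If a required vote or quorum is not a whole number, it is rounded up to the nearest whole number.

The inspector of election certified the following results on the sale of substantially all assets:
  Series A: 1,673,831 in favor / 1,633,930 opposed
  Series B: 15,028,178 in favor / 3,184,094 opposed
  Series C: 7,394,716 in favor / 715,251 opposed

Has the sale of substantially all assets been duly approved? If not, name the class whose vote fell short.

Approved — every class gave the required vote.

Series A: a majority of 3345669 is 1672835; 1,672,835 required, 1,673,831 in favor — approved.
Series B: 3/4 of 20037570 = 15028177.50, rounded up to 15028178; 15,028,178 required, 15,028,178 in favor — approved.
Series C: 3/4 of 9855888 = 7391916; 7,391,916 required, 7,394,716 in favor — approved.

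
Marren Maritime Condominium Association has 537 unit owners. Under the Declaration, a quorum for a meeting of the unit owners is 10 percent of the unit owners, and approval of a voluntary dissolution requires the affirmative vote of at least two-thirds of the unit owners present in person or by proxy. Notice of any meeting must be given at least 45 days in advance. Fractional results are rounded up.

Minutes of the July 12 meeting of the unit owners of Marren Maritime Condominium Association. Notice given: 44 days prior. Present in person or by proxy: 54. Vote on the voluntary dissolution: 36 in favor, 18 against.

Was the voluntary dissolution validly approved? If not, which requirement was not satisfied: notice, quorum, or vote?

Invalid — notice requirement not satisfied.

Notice: 44 days given; 45 required. Not satisfied.
Quorum: 10% of 537 = 53.70, rounded up to 54; 54 present. Satisfied.
Vote: requires two-thirds of those present (54); 2/3 of 54 = 36, so 36 needed; 36 in favor. Satisfied.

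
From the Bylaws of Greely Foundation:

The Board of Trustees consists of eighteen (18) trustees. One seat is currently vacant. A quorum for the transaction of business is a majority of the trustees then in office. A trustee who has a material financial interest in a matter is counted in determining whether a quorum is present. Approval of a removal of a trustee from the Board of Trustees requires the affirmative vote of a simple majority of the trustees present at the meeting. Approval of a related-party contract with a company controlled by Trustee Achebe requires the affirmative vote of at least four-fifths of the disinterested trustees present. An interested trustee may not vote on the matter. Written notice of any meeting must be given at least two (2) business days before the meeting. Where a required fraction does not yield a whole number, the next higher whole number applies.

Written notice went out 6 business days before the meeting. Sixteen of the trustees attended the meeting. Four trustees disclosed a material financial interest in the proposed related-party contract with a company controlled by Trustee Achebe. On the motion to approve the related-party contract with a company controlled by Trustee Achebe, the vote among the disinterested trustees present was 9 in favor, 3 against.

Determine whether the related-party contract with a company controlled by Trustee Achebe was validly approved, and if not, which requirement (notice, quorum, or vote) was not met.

Notice: 6 business days given; 2 required (6 ≥ 2). Satisfied.
Quorum: 16 present (interested trustees count toward quorum); quorum is 9. Satisfied.
Vote: the related-party contract with a company controlled by Trustee Achebe requires four-fifths of the disinterested trustees present (16 − 4 = 12). 4/5 of 12 = 9.60, rounded up to 10, so 10 affirmative votes are needed; 9 voted in favor. Not satisfied.

Invalid — vote requirement not satisfied.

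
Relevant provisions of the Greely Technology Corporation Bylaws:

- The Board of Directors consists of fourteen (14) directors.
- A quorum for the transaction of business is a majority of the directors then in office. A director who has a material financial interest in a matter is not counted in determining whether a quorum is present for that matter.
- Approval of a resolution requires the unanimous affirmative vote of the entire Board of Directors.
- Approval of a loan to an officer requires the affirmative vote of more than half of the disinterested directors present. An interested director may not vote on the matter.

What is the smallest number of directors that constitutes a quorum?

A majority of 14 is 8.

8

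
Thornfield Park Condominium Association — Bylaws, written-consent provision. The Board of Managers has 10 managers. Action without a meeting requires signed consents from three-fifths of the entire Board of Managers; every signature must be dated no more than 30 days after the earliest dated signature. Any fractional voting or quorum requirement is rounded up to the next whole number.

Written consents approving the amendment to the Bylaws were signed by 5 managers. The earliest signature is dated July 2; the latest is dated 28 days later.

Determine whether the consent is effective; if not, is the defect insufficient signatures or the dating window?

Signatures required: three-fifths of 10 — 3/5 of 10 = 6, so 6 needed; 5 signed. Insufficient.
Dating window: the latest signature is 28 days after the earliest; the limit is 30 days. Within the window.

Not effective — insufficient signatures.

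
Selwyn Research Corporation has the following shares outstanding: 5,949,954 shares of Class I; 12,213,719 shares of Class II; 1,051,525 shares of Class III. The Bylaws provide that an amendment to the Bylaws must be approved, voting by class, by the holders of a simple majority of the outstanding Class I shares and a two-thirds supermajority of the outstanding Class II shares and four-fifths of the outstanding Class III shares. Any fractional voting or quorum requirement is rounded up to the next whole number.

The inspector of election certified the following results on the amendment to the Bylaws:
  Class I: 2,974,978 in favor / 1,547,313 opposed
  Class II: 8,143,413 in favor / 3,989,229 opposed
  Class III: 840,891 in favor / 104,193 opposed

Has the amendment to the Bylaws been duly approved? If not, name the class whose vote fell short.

Not approved — the Class III shares did not give the required vote.

Class I: a majority of 5949954 is 2974978; 2,974,978 required, 2,974,978 in favor — approved.
Class II: 2/3 of 12213719 = 8142479.33, rounded up to 8142480; 8,142,480 required, 8,143,413 in favor — approved.
Class III: 4/5 of 1051525 = 841220; 841,220 required, 840,891 in favor — not approved.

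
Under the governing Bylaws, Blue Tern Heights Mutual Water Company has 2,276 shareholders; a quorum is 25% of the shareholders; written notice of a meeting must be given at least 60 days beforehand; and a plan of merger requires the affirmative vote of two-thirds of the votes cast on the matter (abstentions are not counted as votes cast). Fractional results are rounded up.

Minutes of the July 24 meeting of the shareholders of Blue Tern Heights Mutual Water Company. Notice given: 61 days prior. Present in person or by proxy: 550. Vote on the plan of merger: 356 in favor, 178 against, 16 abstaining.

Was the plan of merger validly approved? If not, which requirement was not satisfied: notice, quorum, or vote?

Invalid — quorum requirement not satisfied.

Notice: 61 days given; 60 required. Satisfied.
Quorum: 25% of 2,276 = 569; 550 present. Not satisfied.
Vote: requires two-thirds of the votes cast (550 − 16 abstaining = 534); 2/3 of 534 = 356, so 356 needed; 356 in favor. Satisfied.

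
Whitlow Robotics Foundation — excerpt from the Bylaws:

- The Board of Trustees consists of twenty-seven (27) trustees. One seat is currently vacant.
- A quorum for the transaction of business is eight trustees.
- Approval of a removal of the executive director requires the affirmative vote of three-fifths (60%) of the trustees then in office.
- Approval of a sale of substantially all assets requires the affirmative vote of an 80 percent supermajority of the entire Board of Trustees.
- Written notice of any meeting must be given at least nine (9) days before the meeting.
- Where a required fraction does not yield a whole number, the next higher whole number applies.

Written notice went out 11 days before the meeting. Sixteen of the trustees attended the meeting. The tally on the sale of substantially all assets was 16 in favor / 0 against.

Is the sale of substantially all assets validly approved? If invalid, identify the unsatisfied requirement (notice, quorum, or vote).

Notice: 11 days given; 9 required (11 ≥ 9). Satisfied.
Quorum: 16 present; quorum is 8. Satisfied.
Vote: the sale of substantially all assets requires four-fifths of the entire Board of Trustees (27). 4/5 of 27 = 21.60, rounded up to 22, so 22 affirmative votes are needed; 16 voted in favor. Not satisfied.

Invalid — vote requirement not satisfied.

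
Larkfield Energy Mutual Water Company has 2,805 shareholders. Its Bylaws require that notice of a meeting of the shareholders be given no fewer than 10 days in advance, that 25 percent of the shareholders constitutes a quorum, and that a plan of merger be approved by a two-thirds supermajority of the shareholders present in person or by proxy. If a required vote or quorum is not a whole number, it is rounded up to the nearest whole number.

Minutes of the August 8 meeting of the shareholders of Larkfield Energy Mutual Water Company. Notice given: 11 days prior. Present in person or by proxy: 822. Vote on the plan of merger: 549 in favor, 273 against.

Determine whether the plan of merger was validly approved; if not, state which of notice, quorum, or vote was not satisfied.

Notice: 11 days given; 10 required. Satisfied.
Quorum: 25% of 2,805 = 701.25, rounded up to 702; 822 present. Satisfied.
Vote: requires two-thirds of those present (822); 2/3 of 822 = 548, so 548 needed; 549 in favor. Satisfied.

Valid — all requirements satisfied.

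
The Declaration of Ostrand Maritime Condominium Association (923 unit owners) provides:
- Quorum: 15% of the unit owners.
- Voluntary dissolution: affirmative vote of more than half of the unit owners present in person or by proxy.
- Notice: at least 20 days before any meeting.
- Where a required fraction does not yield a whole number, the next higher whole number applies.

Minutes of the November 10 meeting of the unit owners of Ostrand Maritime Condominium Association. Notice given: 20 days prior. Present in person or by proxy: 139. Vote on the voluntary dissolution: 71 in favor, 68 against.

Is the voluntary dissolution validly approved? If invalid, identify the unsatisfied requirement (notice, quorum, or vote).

Notice: 20 days given; 20 required. Satisfied.
Quorum: 15% of 923 = 138.45, rounded up to 139; 139 present. Satisfied.
Vote: requires a majority of those present (139); a majority of 139 is 70, so 70 needed; 71 in favor. Satisfied.

Valid — all requirements satisfied.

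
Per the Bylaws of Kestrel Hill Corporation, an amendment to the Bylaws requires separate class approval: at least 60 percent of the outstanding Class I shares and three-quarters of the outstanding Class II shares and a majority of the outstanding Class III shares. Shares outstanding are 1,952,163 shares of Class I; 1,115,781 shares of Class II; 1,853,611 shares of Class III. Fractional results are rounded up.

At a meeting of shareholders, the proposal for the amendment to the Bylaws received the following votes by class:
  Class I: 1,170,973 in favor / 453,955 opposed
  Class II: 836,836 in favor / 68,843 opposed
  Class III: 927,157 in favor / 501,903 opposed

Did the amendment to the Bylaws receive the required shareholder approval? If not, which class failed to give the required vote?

Class I: 3/5 of 1952163 = 1171297.80, rounded up to 1171298; 1,171,298 required, 1,170,973 in favor — not approved.
Class II: 3/4 of 1115781 = 836835.75, rounded up to 836836; 836,836 required, 836,836 in favor — approved.
Class III: a majority of 1853611 is 926806; 926,806 required, 927,157 in favor — approved.

Not approved — the Class I shares did not give the required vote.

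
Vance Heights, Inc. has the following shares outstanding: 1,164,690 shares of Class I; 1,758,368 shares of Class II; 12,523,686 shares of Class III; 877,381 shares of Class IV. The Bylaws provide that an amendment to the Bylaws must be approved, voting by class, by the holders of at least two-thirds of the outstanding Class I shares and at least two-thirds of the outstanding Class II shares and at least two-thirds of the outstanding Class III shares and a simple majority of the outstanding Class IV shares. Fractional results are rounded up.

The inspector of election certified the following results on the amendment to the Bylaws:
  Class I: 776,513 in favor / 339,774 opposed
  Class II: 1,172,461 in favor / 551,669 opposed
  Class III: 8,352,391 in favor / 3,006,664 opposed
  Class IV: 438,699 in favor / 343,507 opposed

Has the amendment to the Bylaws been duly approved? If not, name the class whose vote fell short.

Approved — every class gave the required vote.

Class I: 2/3 of 1164690 = 776460; 776,460 required, 776,513 in favor — approved.
Class II: 2/3 of 1758368 = 1172245.33, rounded up to 1172246; 1,172,246 required, 1,172,461 in favor — approved.
Class III: 2/3 of 12523686 = 8349124; 8,349,124 required, 8,352,391 in favor — approved.
Class IV: a majority of 877381 is 438691; 438,691 required, 438,699 in favor — approved.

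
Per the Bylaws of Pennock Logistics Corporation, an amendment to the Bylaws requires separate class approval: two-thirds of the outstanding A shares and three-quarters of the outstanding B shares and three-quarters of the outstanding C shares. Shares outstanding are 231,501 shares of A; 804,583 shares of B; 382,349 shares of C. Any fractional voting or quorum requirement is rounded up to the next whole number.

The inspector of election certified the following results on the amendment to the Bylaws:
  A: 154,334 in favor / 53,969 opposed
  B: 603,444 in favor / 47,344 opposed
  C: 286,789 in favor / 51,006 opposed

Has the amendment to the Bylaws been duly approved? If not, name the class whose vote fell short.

A: 2/3 of 231501 = 154334; 154,334 required, 154,334 in favor — approved.
B: 3/4 of 804583 = 603437.25, rounded up to 603438; 603,438 required, 603,444 in favor — approved.
C: 3/4 of 382349 = 286761.75, rounded up to 286762; 286,762 required, 286,789 in favor — approved.

Approved — every class gave the required vote.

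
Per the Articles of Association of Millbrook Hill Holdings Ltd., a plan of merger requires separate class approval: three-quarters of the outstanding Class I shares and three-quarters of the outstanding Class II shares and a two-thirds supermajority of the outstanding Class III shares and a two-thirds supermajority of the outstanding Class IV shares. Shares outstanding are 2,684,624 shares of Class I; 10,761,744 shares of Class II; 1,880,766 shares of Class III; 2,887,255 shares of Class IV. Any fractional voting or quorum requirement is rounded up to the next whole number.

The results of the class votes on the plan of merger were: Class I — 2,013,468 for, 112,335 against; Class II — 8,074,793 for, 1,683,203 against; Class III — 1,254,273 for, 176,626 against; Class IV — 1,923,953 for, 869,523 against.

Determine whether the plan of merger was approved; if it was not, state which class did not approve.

Not approved — the Class IV shares did not give the required vote.

Class I: 3/4 of 2684624 = 2013468; 2,013,468 required, 2,013,468 in favor — approved.
Class II: 3/4 of 10761744 = 8071308; 8,071,308 required, 8,074,793 in favor — approved.
Class III: 2/3 of 1880766 = 1253844; 1,253,844 required, 1,254,273 in favor — approved.
Class IV: 2/3 of 2887255 = 1924836.67, rounded up to 1924837; 1,924,837 required, 1,923,953 in favor — not approved.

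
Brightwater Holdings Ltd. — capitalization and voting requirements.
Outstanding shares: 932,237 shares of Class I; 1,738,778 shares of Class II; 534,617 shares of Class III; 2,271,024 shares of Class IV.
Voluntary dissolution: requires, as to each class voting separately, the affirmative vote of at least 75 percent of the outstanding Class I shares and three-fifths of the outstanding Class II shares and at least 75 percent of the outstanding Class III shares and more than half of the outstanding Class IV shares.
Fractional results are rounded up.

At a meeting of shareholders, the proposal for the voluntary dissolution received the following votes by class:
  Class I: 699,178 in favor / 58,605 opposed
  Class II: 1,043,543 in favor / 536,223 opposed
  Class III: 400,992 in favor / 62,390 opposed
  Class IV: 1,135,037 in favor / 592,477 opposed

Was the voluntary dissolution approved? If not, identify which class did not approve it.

Not approved — the Class IV shares did not give the required vote.

Class I: 3/4 of 932237 = 699177.75, rounded up to 699178; 699,178 required, 699,178 in favor — approved.
Class II: 3/5 of 1738778 = 1043266.80, rounded up to 1043267; 1,043,267 required, 1,043,543 in favor — approved.
Class III: 3/4 of 534617 = 400962.75, rounded up to 400963; 400,963 required, 400,992 in favor — approved.
Class IV: a majority of 2271024 is 1135513; 1,135,513 required, 1,135,037 in favor — not approved.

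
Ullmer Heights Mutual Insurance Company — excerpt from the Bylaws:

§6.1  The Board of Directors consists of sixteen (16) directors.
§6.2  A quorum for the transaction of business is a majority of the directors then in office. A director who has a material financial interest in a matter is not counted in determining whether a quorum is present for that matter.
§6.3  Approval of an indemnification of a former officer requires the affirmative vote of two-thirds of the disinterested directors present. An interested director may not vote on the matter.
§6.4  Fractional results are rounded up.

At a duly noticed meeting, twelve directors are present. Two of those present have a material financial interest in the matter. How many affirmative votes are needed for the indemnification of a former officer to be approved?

The indemnification of a former officer requires two-thirds of the disinterested directors present (12 − 2 = 10).
2/3 of 10 = 6.67, rounded up to 7.

7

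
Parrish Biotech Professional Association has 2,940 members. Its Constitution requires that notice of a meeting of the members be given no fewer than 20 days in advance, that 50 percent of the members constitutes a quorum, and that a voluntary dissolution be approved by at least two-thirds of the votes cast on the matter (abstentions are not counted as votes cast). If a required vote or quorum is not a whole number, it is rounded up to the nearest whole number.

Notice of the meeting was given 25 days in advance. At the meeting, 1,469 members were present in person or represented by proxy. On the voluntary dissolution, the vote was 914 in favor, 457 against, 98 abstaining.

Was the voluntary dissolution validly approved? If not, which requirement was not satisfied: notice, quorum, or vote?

Notice: 25 days given; 20 required. Satisfied.
Quorum: 50% of 2,940 = 1,470; 1,469 present. Not satisfied.
Vote: requires two-thirds of the votes cast (1,469 − 98 abstaining = 1,371); 2/3 of 1371 = 914, so 914 needed; 914 in favor. Satisfied.

Invalid — quorum requirement not satisfied.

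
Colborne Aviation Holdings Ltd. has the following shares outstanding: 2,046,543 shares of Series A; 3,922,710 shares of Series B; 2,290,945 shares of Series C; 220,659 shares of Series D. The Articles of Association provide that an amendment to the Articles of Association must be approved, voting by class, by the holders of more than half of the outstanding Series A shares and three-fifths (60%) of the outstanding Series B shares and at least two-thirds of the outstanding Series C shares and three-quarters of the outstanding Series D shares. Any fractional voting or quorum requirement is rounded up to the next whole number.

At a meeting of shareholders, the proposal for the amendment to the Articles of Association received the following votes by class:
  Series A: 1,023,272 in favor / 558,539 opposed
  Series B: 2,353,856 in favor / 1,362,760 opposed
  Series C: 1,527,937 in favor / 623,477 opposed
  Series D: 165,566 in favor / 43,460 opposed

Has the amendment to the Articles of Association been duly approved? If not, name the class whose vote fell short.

Approved — every class gave the required vote.

Series A: a majority of 2046543 is 1023272; 1,023,272 required, 1,023,272 in favor — approved.
Series B: 3/5 of 3922710 = 2353626; 2,353,626 required, 2,353,856 in favor — approved.
Series C: 2/3 of 2290945 = 1527296.67, rounded up to 1527297; 1,527,297 required, 1,527,937 in favor — approved.
Series D: 3/4 of 220659 = 165494.25, rounded up to 165495; 165,495 required, 165,566 in favor — approved.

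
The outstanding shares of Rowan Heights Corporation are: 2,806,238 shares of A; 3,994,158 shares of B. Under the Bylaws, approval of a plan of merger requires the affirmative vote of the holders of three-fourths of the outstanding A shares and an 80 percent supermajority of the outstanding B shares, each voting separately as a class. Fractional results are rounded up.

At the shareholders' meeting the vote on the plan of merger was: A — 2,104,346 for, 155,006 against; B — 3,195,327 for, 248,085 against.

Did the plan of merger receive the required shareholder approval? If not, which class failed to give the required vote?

Not approved — the A shares did not give the required vote.

A: 3/4 of 2806238 = 2104678.50, rounded up to 2104679; 2,104,679 required, 2,104,346 in favor — not approved.
B: 4/5 of 3994158 = 3195326.40, rounded up to 3195327; 3,195,327 required, 3,195,327 in favor — approved.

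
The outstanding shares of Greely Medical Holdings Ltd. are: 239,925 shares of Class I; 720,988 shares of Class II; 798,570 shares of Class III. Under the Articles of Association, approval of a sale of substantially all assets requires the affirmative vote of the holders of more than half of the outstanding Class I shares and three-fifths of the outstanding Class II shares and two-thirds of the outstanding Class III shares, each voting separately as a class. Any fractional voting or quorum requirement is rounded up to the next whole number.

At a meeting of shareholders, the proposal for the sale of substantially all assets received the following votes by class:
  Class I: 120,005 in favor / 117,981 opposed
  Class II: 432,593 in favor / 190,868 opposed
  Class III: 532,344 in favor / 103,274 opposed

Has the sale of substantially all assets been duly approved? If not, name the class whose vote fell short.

Class I: a majority of 239925 is 119963; 119,963 required, 120,005 in favor — approved.
Class II: 3/5 of 720988 = 432592.80, rounded up to 432593; 432,593 required, 432,593 in favor — approved.
Class III: 2/3 of 798570 = 532380; 532,380 required, 532,344 in favor — not approved.

Not approved — the Class III shares did not give the required vote.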